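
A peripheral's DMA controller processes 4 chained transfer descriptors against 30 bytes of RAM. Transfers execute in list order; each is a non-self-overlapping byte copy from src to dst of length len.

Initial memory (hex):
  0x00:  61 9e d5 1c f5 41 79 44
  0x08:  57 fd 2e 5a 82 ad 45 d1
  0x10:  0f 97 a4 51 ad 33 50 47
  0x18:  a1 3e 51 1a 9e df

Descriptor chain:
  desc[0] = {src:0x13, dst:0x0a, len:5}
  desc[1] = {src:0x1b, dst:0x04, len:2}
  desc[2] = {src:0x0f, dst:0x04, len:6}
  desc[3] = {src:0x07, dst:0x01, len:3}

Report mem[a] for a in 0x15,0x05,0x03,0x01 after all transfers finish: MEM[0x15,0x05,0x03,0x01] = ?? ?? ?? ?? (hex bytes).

  after D0: wrote 5B at 0x0a = 51ad335047
  after D1: wrote 2B at 0x04 = 1a9e
  after D2: wrote 6B at 0x04 = d10f97a451ad
  after D3: wrote 3B at 0x01 = a451ad
query mem[0x15]=0x33, mem[0x05]=0x0f, mem[0x03]=0xad, mem[0x01]=0xa4

MEM[0x15,0x05,0x03,0x01] = 33 0f ad a4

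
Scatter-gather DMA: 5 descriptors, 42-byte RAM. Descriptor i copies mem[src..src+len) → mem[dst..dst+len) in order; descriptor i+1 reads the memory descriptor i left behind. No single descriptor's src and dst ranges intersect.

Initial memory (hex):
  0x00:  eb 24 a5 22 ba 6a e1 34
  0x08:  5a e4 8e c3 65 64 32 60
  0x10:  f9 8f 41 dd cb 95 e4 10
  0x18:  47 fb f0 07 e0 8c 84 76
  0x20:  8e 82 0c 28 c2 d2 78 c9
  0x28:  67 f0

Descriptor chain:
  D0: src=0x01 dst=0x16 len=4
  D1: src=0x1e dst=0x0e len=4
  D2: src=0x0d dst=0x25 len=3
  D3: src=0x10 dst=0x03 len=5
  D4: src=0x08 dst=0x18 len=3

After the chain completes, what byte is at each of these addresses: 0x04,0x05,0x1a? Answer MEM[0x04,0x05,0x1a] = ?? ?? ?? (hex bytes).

  after D0: wrote 4B at 0x16 = 24a522ba
  after D1: wrote 4B at 0x0e = 84768e82
  after D2: wrote 3B at 0x25 = 648476
  after D3: wrote 5B at 0x03 = 8e8241ddcb
  after D4: wrote 3B at 0x18 = 5ae48e
query mem[0x04]=0x82, mem[0x05]=0x41, mem[0x1a]=0x8e

MEM[0x04,0x05,0x1a] = 82 41 8e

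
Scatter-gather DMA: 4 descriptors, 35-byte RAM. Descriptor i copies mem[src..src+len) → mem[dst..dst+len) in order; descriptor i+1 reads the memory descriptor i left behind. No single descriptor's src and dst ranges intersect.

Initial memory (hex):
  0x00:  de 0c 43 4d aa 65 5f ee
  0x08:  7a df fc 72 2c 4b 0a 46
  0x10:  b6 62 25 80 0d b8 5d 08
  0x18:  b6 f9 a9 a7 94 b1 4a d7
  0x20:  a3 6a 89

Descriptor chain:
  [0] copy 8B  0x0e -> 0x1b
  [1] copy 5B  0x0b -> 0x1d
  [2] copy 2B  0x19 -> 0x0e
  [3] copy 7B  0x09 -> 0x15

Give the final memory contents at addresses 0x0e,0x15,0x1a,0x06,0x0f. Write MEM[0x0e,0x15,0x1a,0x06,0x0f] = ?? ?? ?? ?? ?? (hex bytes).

#0 dst[0x1b+8] := {0x0a,0x46,0xb6,0x62,0x25,0x80,0x0d,0xb8}
#1 dst[0x1d+5] := {0x72,0x2c,0x4b,0x0a,0x46}
#2 dst[0x0e+2] := {0xf9,0xa9}
#3 dst[0x15+7] := {0xdf,0xfc,0x72,0x2c,0x4b,0xf9,0xa9}
query mem[0x0e]=0xf9, mem[0x15]=0xdf, mem[0x1a]=0xf9, mem[0x06]=0x5f, mem[0x0f]=0xa9

MEM[0x0e,0x15,0x1a,0x06,0x0f] = f9 df f9 5f a9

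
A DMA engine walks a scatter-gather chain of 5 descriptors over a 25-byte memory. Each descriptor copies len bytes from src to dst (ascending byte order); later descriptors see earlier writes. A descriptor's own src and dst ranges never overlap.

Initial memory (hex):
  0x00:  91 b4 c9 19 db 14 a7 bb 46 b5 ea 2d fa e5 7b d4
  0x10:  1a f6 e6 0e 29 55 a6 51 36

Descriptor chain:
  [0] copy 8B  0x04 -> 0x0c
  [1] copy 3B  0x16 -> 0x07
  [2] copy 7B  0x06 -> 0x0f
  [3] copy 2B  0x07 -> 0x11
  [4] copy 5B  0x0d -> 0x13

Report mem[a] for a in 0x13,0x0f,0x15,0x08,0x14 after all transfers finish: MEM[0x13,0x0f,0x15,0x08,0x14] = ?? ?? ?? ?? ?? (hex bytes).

[0] 0x04->0x0c len=8 : db 14 a7 bb 46 b5 ea 2d
[1] 0x16->0x07 len=3 : a6 51 36
[2] 0x06->0x0f len=7 : a7 a6 51 36 ea 2d db
[3] 0x07->0x11 len=2 : a6 51
[4] 0x0d->0x13 len=5 : 14 a7 a7 a6 a6
query mem[0x13]=0x14, mem[0x0f]=0xa7, mem[0x15]=0xa7, mem[0x08]=0x51, mem[0x14]=0xa7

MEM[0x13,0x0f,0x15,0x08,0x14] = 14 a7 a7 51 a7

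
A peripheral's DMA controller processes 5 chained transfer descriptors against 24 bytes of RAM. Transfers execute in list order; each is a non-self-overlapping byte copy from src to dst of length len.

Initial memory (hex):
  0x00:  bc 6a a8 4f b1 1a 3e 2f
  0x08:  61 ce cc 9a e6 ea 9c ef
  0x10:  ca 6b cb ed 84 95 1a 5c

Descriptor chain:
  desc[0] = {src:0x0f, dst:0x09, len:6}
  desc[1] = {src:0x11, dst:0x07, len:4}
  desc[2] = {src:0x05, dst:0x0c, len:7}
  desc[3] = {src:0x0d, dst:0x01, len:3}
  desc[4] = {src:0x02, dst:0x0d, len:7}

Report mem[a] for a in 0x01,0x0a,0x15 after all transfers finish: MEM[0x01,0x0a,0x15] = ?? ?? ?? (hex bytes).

D0: mem[0x09..0x0e] <- [ef ca 6b cb ed 84]
D1: mem[0x07..0x0a] <- [6b cb ed 84]
D2: mem[0x0c..0x12] <- [1a 3e 6b cb ed 84 6b]
D3: mem[0x01..0x03] <- [3e 6b cb]
D4: mem[0x0d..0x13] <- [6b cb b1 1a 3e 6b cb]
query mem[0x01]=0x3e, mem[0x0a]=0x84, mem[0x15]=0x95

MEM[0x01,0x0a,0x15] = 3e 84 95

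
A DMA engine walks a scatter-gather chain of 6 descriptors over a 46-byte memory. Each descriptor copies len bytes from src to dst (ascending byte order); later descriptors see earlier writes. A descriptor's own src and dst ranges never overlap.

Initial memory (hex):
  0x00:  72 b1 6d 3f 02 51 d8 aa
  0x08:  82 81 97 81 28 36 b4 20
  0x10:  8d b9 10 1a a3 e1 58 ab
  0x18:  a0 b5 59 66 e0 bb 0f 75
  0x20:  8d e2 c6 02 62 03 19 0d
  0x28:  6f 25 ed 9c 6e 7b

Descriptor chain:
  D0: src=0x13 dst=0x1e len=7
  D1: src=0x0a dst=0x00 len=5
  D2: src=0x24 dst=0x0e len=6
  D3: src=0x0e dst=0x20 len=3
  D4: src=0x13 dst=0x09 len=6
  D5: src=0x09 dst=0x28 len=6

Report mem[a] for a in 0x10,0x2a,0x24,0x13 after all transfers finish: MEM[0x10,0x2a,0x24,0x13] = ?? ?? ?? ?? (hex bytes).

MEM[0x10,0x2a,0x24,0x13] = 19 e1 b5 25

D0: mem[0x1e..0x24] <- [1a a3 e1 58 ab a0 b5]
D1: mem[0x00..0x04] <- [97 81 28 36 b4]
D2: mem[0x0e..0x13] <- [b5 03 19 0d 6f 25]
D3: mem[0x20..0x22] <- [b5 03 19]
D4: mem[0x09..0x0e] <- [25 a3 e1 58 ab a0]
D5: mem[0x28..0x2d] <- [25 a3 e1 58 ab a0]
query mem[0x10]=0x19, mem[0x2a]=0xe1, mem[0x24]=0xb5, mem[0x13]=0x25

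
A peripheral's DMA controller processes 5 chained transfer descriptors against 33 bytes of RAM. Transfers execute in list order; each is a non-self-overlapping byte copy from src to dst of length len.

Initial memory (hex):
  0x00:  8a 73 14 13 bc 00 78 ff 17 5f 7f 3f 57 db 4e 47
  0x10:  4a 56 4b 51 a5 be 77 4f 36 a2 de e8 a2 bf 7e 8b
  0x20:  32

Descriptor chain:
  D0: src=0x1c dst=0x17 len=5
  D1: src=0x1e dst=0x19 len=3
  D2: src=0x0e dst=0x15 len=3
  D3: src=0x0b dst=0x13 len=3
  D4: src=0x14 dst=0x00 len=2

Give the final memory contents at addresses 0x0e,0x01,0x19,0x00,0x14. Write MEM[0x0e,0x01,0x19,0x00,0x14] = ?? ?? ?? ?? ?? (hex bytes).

MEM[0x0e,0x01,0x19,0x00,0x14] = 4e db 7e 57 57

[0] 0x1c->0x17 len=5 : a2 bf 7e 8b 32
[1] 0x1e->0x19 len=3 : 7e 8b 32
[2] 0x0e->0x15 len=3 : 4e 47 4a
[3] 0x0b->0x13 len=3 : 3f 57 db
[4] 0x14->0x00 len=2 : 57 db
query mem[0x0e]=0x4e, mem[0x01]=0xdb, mem[0x19]=0x7e, mem[0x00]=0x57, mem[0x14]=0x57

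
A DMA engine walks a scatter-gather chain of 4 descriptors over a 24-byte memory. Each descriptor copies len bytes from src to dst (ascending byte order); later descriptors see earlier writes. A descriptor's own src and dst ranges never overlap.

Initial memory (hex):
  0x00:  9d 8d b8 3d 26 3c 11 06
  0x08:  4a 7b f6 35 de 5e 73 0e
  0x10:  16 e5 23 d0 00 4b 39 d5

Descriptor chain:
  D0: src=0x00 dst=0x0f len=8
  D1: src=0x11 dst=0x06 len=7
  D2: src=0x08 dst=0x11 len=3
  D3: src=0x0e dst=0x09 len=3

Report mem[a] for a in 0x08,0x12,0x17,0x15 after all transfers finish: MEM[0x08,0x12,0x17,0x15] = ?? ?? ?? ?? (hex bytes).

#0 dst[0x0f+8] := {0x9d,0x8d,0xb8,0x3d,0x26,0x3c,0x11,0x06}
#1 dst[0x06+7] := {0xb8,0x3d,0x26,0x3c,0x11,0x06,0xd5}
#2 dst[0x11+3] := {0x26,0x3c,0x11}
#3 dst[0x09+3] := {0x73,0x9d,0x8d}
query mem[0x08]=0x26, mem[0x12]=0x3c, mem[0x17]=0xd5, mem[0x15]=0x11

MEM[0x08,0x12,0x17,0x15] = 26 3c d5 11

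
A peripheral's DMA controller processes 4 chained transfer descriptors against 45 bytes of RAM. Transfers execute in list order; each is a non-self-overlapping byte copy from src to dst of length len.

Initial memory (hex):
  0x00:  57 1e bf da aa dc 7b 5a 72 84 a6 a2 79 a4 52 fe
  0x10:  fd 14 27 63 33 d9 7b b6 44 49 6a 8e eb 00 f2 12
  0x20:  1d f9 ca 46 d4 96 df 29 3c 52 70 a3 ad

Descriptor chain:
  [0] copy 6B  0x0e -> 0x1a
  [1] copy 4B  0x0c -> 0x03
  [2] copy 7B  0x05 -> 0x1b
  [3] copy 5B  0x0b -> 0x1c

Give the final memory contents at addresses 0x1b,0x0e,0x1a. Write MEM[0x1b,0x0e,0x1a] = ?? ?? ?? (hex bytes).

MEM[0x1b,0x0e,0x1a] = 52 52 52

  after D0: wrote 6B at 0x1a = 52fefd142763
  after D1: wrote 4B at 0x03 = 79a452fe
  after D2: wrote 7B at 0x1b = 52fe5a7284a6a2
  after D3: wrote 5B at 0x1c = a279a452fe
query mem[0x1b]=0x52, mem[0x0e]=0x52, mem[0x1a]=0x52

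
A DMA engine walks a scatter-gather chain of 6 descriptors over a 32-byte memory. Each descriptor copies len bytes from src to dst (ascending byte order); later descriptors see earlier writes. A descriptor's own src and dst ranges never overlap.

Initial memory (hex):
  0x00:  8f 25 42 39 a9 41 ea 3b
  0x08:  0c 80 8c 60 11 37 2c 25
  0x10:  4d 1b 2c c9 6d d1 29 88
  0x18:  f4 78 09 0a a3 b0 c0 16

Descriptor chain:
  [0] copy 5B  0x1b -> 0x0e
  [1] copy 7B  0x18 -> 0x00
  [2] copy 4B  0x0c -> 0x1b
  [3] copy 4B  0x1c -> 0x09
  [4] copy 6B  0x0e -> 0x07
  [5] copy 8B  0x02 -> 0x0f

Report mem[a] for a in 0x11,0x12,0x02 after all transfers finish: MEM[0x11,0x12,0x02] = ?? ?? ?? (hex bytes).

D0: mem[0x0e..0x12] <- [0a a3 b0 c0 16]
D1: mem[0x00..0x06] <- [f4 78 09 0a a3 b0 c0]
D2: mem[0x1b..0x1e] <- [11 37 0a a3]
D3: mem[0x09..0x0c] <- [37 0a a3 16]
D4: mem[0x07..0x0c] <- [0a a3 b0 c0 16 c9]
D5: mem[0x0f..0x16] <- [09 0a a3 b0 c0 0a a3 b0]
query mem[0x11]=0xa3, mem[0x12]=0xb0, mem[0x02]=0x09

MEM[0x11,0x12,0x02] = a3 b0 09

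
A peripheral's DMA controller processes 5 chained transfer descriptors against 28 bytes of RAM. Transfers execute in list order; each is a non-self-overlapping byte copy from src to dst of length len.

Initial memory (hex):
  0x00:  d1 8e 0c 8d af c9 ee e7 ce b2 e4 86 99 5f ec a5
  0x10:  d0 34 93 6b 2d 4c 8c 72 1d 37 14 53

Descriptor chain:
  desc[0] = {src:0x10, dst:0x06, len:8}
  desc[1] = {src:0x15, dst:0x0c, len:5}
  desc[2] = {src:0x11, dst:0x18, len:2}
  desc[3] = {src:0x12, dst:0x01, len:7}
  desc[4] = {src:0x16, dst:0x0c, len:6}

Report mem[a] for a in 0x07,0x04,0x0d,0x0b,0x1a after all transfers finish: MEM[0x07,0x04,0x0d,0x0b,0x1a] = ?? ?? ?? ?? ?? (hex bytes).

MEM[0x07,0x04,0x0d,0x0b,0x1a] = 34 4c 72 4c 14

D0: mem[0x06..0x0d] <- [d0 34 93 6b 2d 4c 8c 72]
D1: mem[0x0c..0x10] <- [4c 8c 72 1d 37]
D2: mem[0x18..0x19] <- [34 93]
D3: mem[0x01..0x07] <- [93 6b 2d 4c 8c 72 34]
D4: mem[0x0c..0x11] <- [8c 72 34 93 14 53]
query mem[0x07]=0x34, mem[0x04]=0x4c, mem[0x0d]=0x72, mem[0x0b]=0x4c, mem[0x1a]=0x14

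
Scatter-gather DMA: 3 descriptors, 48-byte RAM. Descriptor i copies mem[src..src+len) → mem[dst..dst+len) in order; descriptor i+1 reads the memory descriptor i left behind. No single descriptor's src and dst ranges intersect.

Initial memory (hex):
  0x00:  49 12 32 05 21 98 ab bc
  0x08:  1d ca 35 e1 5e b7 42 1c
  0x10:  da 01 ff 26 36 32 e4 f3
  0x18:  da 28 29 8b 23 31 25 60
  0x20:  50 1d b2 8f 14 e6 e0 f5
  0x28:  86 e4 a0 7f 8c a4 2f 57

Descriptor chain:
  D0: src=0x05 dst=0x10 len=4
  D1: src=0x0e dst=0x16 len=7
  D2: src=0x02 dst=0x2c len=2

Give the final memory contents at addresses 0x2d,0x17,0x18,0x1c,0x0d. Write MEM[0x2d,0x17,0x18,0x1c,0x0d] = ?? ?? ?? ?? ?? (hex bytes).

#0 dst[0x10+4] := {0x98,0xab,0xbc,0x1d}
#1 dst[0x16+7] := {0x42,0x1c,0x98,0xab,0xbc,0x1d,0x36}
#2 dst[0x2c+2] := {0x32,0x05}
query mem[0x2d]=0x05, mem[0x17]=0x1c, mem[0x18]=0x98, mem[0x1c]=0x36, mem[0x0d]=0xb7

MEM[0x2d,0x17,0x18,0x1c,0x0d] = 05 1c 98 36 b7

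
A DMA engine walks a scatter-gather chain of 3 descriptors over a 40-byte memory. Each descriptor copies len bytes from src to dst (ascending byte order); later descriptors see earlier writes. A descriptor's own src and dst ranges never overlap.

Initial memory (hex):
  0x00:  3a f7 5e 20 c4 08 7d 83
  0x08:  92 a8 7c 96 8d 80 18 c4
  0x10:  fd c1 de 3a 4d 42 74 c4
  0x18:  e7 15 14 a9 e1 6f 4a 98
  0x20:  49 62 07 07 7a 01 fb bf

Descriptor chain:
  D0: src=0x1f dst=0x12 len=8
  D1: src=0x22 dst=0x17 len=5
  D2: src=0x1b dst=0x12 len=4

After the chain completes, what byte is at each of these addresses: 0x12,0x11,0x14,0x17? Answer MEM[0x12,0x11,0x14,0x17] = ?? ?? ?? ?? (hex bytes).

MEM[0x12,0x11,0x14,0x17] = fb c1 6f 07

[0] 0x1f->0x12 len=8 : 98 49 62 07 07 7a 01 fb
[1] 0x22->0x17 len=5 : 07 07 7a 01 fb
[2] 0x1b->0x12 len=4 : fb e1 6f 4a
query mem[0x12]=0xfb, mem[0x11]=0xc1, mem[0x14]=0x6f, mem[0x17]=0x07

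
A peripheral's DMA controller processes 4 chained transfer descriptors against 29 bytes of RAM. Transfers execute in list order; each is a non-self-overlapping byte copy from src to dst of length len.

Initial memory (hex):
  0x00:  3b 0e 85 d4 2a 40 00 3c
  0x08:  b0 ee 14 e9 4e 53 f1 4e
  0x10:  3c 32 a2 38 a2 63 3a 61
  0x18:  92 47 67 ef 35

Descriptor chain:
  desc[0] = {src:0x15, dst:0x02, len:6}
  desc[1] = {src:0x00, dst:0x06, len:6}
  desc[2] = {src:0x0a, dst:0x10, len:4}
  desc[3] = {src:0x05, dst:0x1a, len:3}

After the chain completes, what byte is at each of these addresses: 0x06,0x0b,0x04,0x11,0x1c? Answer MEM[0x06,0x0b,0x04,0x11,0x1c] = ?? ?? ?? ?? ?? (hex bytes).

MEM[0x06,0x0b,0x04,0x11,0x1c] = 3b 92 61 92 0e

D0: mem[0x02..0x07] <- [63 3a 61 92 47 67]
D1: mem[0x06..0x0b] <- [3b 0e 63 3a 61 92]
D2: mem[0x10..0x13] <- [61 92 4e 53]
D3: mem[0x1a..0x1c] <- [92 3b 0e]
query mem[0x06]=0x3b, mem[0x0b]=0x92, mem[0x04]=0x61, mem[0x11]=0x92, mem[0x1c]=0x0e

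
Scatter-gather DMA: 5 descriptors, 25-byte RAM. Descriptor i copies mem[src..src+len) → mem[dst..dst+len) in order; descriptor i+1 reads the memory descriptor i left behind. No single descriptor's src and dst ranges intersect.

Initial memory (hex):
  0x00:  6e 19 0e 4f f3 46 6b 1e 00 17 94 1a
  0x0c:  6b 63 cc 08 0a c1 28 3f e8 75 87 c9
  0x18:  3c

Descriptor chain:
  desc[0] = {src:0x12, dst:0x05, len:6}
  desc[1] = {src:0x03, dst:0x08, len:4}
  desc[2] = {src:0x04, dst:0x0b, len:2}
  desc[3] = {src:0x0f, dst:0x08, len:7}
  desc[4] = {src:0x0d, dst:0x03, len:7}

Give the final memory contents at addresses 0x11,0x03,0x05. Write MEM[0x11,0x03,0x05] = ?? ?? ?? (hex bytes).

#0 dst[0x05+6] := {0x28,0x3f,0xe8,0x75,0x87,0xc9}
#1 dst[0x08+4] := {0x4f,0xf3,0x28,0x3f}
#2 dst[0x0b+2] := {0xf3,0x28}
#3 dst[0x08+7] := {0x08,0x0a,0xc1,0x28,0x3f,0xe8,0x75}
#4 dst[0x03+7] := {0xe8,0x75,0x08,0x0a,0xc1,0x28,0x3f}
query mem[0x11]=0xc1, mem[0x03]=0xe8, mem[0x05]=0x08

MEM[0x11,0x03,0x05] = c1 e8 08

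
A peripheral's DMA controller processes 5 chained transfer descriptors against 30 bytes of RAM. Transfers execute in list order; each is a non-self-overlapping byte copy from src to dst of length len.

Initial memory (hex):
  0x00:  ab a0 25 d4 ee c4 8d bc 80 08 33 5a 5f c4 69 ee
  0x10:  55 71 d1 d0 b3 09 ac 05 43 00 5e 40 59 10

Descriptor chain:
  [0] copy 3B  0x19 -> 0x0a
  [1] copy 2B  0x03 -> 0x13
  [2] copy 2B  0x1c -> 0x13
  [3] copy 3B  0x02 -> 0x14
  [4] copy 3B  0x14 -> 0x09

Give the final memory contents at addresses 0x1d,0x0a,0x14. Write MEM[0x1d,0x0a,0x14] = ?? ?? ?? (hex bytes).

MEM[0x1d,0x0a,0x14] = 10 d4 25

  after D0: wrote 3B at 0x0a = 005e40
  after D1: wrote 2B at 0x13 = d4ee
  after D2: wrote 2B at 0x13 = 5910
  after D3: wrote 3B at 0x14 = 25d4ee
  after D4: wrote 3B at 0x09 = 25d4ee
query mem[0x1d]=0x10, mem[0x0a]=0xd4, mem[0x14]=0x25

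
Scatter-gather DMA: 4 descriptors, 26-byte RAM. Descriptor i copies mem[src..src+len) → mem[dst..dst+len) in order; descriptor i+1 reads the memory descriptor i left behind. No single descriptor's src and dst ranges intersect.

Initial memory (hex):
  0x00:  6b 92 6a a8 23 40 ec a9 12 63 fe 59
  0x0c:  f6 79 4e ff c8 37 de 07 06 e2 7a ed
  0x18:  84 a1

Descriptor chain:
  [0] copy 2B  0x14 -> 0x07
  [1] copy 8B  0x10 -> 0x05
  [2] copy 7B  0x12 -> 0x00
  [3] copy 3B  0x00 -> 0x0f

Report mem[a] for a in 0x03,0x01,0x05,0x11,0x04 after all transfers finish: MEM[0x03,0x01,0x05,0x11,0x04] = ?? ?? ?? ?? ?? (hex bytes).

#0 dst[0x07+2] := {0x06,0xe2}
#1 dst[0x05+8] := {0xc8,0x37,0xde,0x07,0x06,0xe2,0x7a,0xed}
#2 dst[0x00+7] := {0xde,0x07,0x06,0xe2,0x7a,0xed,0x84}
#3 dst[0x0f+3] := {0xde,0x07,0x06}
query mem[0x03]=0xe2, mem[0x01]=0x07, mem[0x05]=0xed, mem[0x11]=0x06, mem[0x04]=0x7a

MEM[0x03,0x01,0x05,0x11,0x04] = e2 07 ed 06 7a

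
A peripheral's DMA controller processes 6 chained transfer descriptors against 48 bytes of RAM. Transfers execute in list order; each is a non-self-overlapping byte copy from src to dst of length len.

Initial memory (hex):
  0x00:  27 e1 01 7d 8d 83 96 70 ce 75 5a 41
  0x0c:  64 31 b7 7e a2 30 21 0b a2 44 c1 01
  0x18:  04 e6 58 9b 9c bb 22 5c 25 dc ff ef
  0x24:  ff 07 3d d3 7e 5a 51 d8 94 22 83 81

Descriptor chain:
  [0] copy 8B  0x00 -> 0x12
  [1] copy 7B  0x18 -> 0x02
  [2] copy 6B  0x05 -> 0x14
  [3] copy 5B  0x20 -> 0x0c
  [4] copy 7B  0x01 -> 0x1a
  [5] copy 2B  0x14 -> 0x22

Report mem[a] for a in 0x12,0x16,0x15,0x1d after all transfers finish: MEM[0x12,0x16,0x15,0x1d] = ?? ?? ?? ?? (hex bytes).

#0 dst[0x12+8] := {0x27,0xe1,0x01,0x7d,0x8d,0x83,0x96,0x70}
#1 dst[0x02+7] := {0x96,0x70,0x58,0x9b,0x9c,0xbb,0x22}
#2 dst[0x14+6] := {0x9b,0x9c,0xbb,0x22,0x75,0x5a}
#3 dst[0x0c+5] := {0x25,0xdc,0xff,0xef,0xff}
#4 dst[0x1a+7] := {0xe1,0x96,0x70,0x58,0x9b,0x9c,0xbb}
#5 dst[0x22+2] := {0x9b,0x9c}
query mem[0x12]=0x27, mem[0x16]=0xbb, mem[0x15]=0x9c, mem[0x1d]=0x58

MEM[0x12,0x16,0x15,0x1d] = 27 bb 9c 58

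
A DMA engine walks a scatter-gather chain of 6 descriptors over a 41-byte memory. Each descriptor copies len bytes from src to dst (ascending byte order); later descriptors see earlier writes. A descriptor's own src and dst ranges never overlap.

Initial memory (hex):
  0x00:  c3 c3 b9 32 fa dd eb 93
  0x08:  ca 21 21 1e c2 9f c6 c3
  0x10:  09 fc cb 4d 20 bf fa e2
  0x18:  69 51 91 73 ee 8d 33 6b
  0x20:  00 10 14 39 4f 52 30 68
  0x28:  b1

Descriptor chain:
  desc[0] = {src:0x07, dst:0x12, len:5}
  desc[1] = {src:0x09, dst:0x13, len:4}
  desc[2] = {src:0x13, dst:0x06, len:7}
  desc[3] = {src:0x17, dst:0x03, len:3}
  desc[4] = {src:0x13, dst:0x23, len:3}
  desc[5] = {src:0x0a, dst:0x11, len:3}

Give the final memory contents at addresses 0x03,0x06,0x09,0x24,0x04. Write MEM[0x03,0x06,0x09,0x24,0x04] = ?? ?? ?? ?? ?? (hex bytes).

[0] 0x07->0x12 len=5 : 93 ca 21 21 1e
[1] 0x09->0x13 len=4 : 21 21 1e c2
[2] 0x13->0x06 len=7 : 21 21 1e c2 e2 69 51
[3] 0x17->0x03 len=3 : e2 69 51
[4] 0x13->0x23 len=3 : 21 21 1e
[5] 0x0a->0x11 len=3 : e2 69 51
query mem[0x03]=0xe2, mem[0x06]=0x21, mem[0x09]=0xc2, mem[0x24]=0x21, mem[0x04]=0x69

MEM[0x03,0x06,0x09,0x24,0x04] = e2 21 c2 21 69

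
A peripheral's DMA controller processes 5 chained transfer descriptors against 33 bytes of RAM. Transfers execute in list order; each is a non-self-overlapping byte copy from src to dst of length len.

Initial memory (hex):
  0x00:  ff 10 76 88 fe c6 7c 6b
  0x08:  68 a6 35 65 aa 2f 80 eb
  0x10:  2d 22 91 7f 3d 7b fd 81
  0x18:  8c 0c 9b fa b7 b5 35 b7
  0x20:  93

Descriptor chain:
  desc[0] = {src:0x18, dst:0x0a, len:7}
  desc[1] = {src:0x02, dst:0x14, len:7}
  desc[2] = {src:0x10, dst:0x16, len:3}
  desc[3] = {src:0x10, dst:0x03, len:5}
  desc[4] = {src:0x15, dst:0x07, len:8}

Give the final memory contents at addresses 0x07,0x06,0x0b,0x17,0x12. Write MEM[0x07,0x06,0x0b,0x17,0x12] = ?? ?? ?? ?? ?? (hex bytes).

MEM[0x07,0x06,0x0b,0x17,0x12] = 88 7f 6b 22 91

[0] 0x18->0x0a len=7 : 8c 0c 9b fa b7 b5 35
[1] 0x02->0x14 len=7 : 76 88 fe c6 7c 6b 68
[2] 0x10->0x16 len=3 : 35 22 91
[3] 0x10->0x03 len=5 : 35 22 91 7f 76
[4] 0x15->0x07 len=8 : 88 35 22 91 6b 68 fa b7
query mem[0x07]=0x88, mem[0x06]=0x7f, mem[0x0b]=0x6b, mem[0x17]=0x22, mem[0x12]=0x91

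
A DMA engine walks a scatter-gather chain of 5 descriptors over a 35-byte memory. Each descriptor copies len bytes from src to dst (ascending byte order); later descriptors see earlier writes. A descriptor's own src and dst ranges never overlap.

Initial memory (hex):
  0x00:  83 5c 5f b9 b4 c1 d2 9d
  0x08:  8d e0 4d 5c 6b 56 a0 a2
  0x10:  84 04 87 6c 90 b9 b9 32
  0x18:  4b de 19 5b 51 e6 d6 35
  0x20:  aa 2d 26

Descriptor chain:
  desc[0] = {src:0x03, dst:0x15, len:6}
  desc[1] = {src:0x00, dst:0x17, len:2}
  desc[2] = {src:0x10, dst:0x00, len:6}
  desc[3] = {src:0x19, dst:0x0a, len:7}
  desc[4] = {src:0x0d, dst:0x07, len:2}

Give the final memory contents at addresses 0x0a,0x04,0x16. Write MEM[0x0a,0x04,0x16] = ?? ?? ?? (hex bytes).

  after D0: wrote 6B at 0x15 = b9b4c1d29d8d
  after D1: wrote 2B at 0x17 = 835c
  after D2: wrote 6B at 0x00 = 8404876c90b9
  after D3: wrote 7B at 0x0a = 9d8d5b51e6d635
  after D4: wrote 2B at 0x07 = 51e6
query mem[0x0a]=0x9d, mem[0x04]=0x90, mem[0x16]=0xb4

MEM[0x0a,0x04,0x16] = 9d 90 b4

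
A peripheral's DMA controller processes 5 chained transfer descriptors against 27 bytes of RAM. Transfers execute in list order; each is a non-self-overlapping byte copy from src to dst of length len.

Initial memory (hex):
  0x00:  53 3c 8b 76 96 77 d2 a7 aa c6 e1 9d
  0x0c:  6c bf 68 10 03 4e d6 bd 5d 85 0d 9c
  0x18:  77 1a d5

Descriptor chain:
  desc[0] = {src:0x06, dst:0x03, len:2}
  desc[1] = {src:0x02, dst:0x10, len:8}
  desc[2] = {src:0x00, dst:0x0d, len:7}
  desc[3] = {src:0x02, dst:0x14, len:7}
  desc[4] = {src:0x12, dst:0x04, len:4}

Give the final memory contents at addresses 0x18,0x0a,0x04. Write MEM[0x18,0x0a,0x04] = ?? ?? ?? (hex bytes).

  after D0: wrote 2B at 0x03 = d2a7
  after D1: wrote 8B at 0x10 = 8bd2a777d2a7aac6
  after D2: wrote 7B at 0x0d = 533c8bd2a777d2
  after D3: wrote 7B at 0x14 = 8bd2a777d2a7aa
  after D4: wrote 4B at 0x04 = 77d28bd2
query mem[0x18]=0xd2, mem[0x0a]=0xe1, mem[0x04]=0x77

MEM[0x18,0x0a,0x04] = d2 e1 77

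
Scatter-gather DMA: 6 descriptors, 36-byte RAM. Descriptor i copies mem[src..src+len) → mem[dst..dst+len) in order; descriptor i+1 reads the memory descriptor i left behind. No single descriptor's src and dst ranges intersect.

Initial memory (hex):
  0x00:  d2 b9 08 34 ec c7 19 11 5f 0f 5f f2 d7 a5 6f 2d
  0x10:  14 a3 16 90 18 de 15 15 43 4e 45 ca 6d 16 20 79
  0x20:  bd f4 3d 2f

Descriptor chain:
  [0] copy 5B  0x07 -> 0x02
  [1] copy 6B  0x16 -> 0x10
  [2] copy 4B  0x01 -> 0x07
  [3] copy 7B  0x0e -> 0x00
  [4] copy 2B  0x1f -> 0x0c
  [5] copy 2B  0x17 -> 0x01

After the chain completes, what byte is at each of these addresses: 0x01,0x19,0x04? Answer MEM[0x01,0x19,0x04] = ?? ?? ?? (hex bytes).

  after D0: wrote 5B at 0x02 = 115f0f5ff2
  after D1: wrote 6B at 0x10 = 1515434e45ca
  after D2: wrote 4B at 0x07 = b9115f0f
  after D3: wrote 7B at 0x00 = 6f2d1515434e45
  after D4: wrote 2B at 0x0c = 79bd
  after D5: wrote 2B at 0x01 = 1543
query mem[0x01]=0x15, mem[0x19]=0x4e, mem[0x04]=0x43

MEM[0x01,0x19,0x04] = 15 4e 43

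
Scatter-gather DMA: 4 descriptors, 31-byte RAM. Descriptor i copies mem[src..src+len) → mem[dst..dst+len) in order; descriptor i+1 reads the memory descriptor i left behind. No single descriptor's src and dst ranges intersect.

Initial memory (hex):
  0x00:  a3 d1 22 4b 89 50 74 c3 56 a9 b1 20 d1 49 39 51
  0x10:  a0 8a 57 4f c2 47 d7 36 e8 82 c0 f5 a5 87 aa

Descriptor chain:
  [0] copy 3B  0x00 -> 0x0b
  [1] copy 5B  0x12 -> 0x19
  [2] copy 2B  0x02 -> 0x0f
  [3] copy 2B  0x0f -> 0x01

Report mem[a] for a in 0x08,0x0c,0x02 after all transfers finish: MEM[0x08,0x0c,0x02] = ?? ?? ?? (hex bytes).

D0: mem[0x0b..0x0d] <- [a3 d1 22]
D1: mem[0x19..0x1d] <- [57 4f c2 47 d7]
D2: mem[0x0f..0x10] <- [22 4b]
D3: mem[0x01..0x02] <- [22 4b]
query mem[0x08]=0x56, mem[0x0c]=0xd1, mem[0x02]=0x4b

MEM[0x08,0x0c,0x02] = 56 d1 4b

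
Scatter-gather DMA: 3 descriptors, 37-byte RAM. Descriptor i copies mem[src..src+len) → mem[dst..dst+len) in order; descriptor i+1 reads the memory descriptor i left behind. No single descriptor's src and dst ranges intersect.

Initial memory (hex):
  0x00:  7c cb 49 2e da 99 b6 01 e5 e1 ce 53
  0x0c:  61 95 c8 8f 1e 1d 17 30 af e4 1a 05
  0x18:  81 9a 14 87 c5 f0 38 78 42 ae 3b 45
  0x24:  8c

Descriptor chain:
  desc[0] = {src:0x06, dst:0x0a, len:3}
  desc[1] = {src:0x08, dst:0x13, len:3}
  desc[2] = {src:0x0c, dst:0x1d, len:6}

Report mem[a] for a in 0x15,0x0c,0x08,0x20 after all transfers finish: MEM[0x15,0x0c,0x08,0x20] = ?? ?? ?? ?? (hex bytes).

#0 dst[0x0a+3] := {0xb6,0x01,0xe5}
#1 dst[0x13+3] := {0xe5,0xe1,0xb6}
#2 dst[0x1d+6] := {0xe5,0x95,0xc8,0x8f,0x1e,0x1d}
query mem[0x15]=0xb6, mem[0x0c]=0xe5, mem[0x08]=0xe5, mem[0x20]=0x8f

MEM[0x15,0x0c,0x08,0x20] = b6 e5 e5 8f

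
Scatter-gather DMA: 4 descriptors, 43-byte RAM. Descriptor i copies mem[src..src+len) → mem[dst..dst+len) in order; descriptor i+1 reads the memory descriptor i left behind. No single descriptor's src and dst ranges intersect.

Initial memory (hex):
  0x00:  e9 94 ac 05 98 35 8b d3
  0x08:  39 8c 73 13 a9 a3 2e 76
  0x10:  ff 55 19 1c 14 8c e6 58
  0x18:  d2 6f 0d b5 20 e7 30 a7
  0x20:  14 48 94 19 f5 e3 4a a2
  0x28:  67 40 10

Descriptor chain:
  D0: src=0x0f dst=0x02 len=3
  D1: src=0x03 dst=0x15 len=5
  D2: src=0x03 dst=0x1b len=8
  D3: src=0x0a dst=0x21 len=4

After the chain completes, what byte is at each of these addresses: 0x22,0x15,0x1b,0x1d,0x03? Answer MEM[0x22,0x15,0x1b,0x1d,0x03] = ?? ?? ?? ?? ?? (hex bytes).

[0] 0x0f->0x02 len=3 : 76 ff 55
[1] 0x03->0x15 len=5 : ff 55 35 8b d3
[2] 0x03->0x1b len=8 : ff 55 35 8b d3 39 8c 73
[3] 0x0a->0x21 len=4 : 73 13 a9 a3
query mem[0x22]=0x13, mem[0x15]=0xff, mem[0x1b]=0xff, mem[0x1d]=0x35, mem[0x03]=0xff

MEM[0x22,0x15,0x1b,0x1d,0x03] = 13 ff ff 35 ff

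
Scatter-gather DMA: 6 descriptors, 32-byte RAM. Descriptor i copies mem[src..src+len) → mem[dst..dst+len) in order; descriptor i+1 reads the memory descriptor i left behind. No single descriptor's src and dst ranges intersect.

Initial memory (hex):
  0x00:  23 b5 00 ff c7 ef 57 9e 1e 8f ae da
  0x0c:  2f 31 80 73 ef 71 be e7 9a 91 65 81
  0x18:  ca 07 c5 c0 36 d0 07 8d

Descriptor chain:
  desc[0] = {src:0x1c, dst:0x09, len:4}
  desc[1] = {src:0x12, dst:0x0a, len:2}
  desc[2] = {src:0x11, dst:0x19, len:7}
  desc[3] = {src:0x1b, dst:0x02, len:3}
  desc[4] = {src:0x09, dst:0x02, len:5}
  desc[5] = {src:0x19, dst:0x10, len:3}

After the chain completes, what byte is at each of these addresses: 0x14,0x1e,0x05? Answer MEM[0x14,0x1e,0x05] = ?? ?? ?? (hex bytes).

  after D0: wrote 4B at 0x09 = 36d0078d
  after D1: wrote 2B at 0x0a = bee7
  after D2: wrote 7B at 0x19 = 71bee79a916581
  after D3: wrote 3B at 0x02 = e79a91
  after D4: wrote 5B at 0x02 = 36bee78d31
  after D5: wrote 3B at 0x10 = 71bee7
query mem[0x14]=0x9a, mem[0x1e]=0x65, mem[0x05]=0x8d

MEM[0x14,0x1e,0x05] = 9a 65 8d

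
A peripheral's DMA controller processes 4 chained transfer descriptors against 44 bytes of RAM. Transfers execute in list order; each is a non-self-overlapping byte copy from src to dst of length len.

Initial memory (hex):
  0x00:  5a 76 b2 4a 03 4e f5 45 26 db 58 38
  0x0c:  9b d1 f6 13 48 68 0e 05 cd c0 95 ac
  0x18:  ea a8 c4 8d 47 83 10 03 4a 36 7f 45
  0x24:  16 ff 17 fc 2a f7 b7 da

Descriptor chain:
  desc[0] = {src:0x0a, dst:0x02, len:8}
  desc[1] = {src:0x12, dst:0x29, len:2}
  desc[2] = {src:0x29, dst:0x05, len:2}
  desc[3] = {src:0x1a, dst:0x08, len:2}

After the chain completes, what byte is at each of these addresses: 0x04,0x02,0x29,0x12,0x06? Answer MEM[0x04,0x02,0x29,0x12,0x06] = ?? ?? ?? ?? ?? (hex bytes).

MEM[0x04,0x02,0x29,0x12,0x06] = 9b 58 0e 0e 05

D0: mem[0x02..0x09] <- [58 38 9b d1 f6 13 48 68]
D1: mem[0x29..0x2a] <- [0e 05]
D2: mem[0x05..0x06] <- [0e 05]
D3: mem[0x08..0x09] <- [c4 8d]
query mem[0x04]=0x9b, mem[0x02]=0x58, mem[0x29]=0x0e, mem[0x12]=0x0e, mem[0x06]=0x05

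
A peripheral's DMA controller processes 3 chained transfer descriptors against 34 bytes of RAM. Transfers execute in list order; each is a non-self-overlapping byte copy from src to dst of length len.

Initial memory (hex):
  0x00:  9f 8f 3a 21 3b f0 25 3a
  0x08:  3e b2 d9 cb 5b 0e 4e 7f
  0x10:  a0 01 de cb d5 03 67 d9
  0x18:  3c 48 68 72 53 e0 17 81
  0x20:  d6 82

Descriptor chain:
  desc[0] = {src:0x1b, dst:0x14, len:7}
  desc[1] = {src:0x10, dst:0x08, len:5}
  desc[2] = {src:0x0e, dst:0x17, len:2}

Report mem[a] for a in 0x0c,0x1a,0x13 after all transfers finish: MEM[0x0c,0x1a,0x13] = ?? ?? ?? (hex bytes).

#0 dst[0x14+7] := {0x72,0x53,0xe0,0x17,0x81,0xd6,0x82}
#1 dst[0x08+5] := {0xa0,0x01,0xde,0xcb,0x72}
#2 dst[0x17+2] := {0x4e,0x7f}
query mem[0x0c]=0x72, mem[0x1a]=0x82, mem[0x13]=0xcb

MEM[0x0c,0x1a,0x13] = 72 82 cb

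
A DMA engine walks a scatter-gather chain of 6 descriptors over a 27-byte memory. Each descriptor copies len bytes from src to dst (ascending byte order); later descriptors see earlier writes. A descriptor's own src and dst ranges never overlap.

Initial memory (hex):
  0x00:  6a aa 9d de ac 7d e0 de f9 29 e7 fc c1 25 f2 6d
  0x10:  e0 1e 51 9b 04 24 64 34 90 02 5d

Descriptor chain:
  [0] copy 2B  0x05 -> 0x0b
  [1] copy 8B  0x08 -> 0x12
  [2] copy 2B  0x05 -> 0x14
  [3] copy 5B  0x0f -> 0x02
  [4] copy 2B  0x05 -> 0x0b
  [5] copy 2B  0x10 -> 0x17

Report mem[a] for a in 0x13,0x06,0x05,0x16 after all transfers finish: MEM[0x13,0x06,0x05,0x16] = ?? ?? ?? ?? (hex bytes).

#0 dst[0x0b+2] := {0x7d,0xe0}
#1 dst[0x12+8] := {0xf9,0x29,0xe7,0x7d,0xe0,0x25,0xf2,0x6d}
#2 dst[0x14+2] := {0x7d,0xe0}
#3 dst[0x02+5] := {0x6d,0xe0,0x1e,0xf9,0x29}
#4 dst[0x0b+2] := {0xf9,0x29}
#5 dst[0x17+2] := {0xe0,0x1e}
query mem[0x13]=0x29, mem[0x06]=0x29, mem[0x05]=0xf9, mem[0x16]=0xe0

MEM[0x13,0x06,0x05,0x16] = 29 29 f9 e0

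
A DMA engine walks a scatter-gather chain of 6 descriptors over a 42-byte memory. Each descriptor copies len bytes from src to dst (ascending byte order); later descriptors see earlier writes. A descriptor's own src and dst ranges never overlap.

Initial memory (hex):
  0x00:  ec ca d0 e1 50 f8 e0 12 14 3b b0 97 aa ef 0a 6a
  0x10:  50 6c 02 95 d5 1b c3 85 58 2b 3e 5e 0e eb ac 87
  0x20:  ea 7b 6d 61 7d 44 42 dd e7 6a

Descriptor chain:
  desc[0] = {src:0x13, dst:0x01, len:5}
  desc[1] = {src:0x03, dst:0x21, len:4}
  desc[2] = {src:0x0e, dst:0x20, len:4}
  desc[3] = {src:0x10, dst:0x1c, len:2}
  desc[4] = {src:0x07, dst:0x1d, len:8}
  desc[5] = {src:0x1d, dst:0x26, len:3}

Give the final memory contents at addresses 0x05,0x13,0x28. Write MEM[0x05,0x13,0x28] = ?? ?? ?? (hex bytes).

MEM[0x05,0x13,0x28] = 85 95 3b

[0] 0x13->0x01 len=5 : 95 d5 1b c3 85
[1] 0x03->0x21 len=4 : 1b c3 85 e0
[2] 0x0e->0x20 len=4 : 0a 6a 50 6c
[3] 0x10->0x1c len=2 : 50 6c
[4] 0x07->0x1d len=8 : 12 14 3b b0 97 aa ef 0a
[5] 0x1d->0x26 len=3 : 12 14 3b
query mem[0x05]=0x85, mem[0x13]=0x95, mem[0x28]=0x3b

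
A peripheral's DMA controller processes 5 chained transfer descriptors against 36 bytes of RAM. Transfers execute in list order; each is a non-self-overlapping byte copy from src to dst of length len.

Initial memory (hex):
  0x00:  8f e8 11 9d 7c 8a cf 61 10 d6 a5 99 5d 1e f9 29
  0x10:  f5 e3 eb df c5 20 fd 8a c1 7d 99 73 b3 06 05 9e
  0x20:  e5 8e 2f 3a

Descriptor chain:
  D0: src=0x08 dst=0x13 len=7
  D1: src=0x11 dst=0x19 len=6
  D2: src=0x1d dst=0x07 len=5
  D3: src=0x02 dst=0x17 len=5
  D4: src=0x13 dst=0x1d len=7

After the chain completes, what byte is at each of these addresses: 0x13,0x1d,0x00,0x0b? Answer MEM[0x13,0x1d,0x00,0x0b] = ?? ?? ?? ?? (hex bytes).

  after D0: wrote 7B at 0x13 = 10d6a5995d1ef9
  after D1: wrote 6B at 0x19 = e3eb10d6a599
  after D2: wrote 5B at 0x07 = a5999ee58e
  after D3: wrote 5B at 0x17 = 119d7c8acf
  after D4: wrote 7B at 0x1d = 10d6a599119d7c
query mem[0x13]=0x10, mem[0x1d]=0x10, mem[0x00]=0x8f, mem[0x0b]=0x8e

MEM[0x13,0x1d,0x00,0x0b] = 10 10 8f 8e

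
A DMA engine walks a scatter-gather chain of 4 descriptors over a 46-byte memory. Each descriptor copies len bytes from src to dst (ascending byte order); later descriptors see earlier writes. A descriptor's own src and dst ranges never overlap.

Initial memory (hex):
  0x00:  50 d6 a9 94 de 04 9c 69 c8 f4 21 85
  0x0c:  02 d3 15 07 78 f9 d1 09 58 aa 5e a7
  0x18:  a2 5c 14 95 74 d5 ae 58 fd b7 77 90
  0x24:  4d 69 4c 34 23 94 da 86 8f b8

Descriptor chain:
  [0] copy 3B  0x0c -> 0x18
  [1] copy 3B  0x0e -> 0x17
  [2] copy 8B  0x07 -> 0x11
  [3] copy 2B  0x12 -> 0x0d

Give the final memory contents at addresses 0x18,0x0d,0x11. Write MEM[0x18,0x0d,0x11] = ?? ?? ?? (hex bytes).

MEM[0x18,0x0d,0x11] = 15 c8 69

[0] 0x0c->0x18 len=3 : 02 d3 15
[1] 0x0e->0x17 len=3 : 15 07 78
[2] 0x07->0x11 len=8 : 69 c8 f4 21 85 02 d3 15
[3] 0x12->0x0d len=2 : c8 f4
query mem[0x18]=0x15, mem[0x0d]=0xc8, mem[0x11]=0x69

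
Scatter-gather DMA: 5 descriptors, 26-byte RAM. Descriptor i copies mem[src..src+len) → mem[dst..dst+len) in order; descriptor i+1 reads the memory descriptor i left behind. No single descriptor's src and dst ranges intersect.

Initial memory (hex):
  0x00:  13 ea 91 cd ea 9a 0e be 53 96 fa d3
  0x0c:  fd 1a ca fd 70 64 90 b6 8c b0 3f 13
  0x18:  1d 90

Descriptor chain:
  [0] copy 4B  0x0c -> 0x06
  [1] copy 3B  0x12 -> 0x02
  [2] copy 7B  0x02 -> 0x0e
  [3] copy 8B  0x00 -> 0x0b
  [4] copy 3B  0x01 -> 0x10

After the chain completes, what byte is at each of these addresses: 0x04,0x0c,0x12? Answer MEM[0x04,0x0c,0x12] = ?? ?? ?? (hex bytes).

[0] 0x0c->0x06 len=4 : fd 1a ca fd
[1] 0x12->0x02 len=3 : 90 b6 8c
[2] 0x02->0x0e len=7 : 90 b6 8c 9a fd 1a ca
[3] 0x00->0x0b len=8 : 13 ea 90 b6 8c 9a fd 1a
[4] 0x01->0x10 len=3 : ea 90 b6
query mem[0x04]=0x8c, mem[0x0c]=0xea, mem[0x12]=0xb6

MEM[0x04,0x0c,0x12] = 8c ea b6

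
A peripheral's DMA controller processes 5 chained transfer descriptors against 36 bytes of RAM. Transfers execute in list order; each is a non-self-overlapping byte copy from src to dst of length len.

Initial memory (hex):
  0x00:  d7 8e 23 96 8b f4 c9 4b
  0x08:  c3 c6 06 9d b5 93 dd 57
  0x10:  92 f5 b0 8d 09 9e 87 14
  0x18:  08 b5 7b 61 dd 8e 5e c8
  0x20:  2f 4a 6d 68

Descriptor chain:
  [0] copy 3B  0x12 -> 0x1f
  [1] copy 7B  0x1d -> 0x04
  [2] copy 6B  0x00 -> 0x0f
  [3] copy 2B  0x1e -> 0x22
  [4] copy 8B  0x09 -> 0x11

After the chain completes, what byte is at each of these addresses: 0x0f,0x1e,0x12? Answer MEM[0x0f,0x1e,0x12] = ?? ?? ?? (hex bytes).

MEM[0x0f,0x1e,0x12] = d7 5e 68

#0 dst[0x1f+3] := {0xb0,0x8d,0x09}
#1 dst[0x04+7] := {0x8e,0x5e,0xb0,0x8d,0x09,0x6d,0x68}
#2 dst[0x0f+6] := {0xd7,0x8e,0x23,0x96,0x8e,0x5e}
#3 dst[0x22+2] := {0x5e,0xb0}
#4 dst[0x11+8] := {0x6d,0x68,0x9d,0xb5,0x93,0xdd,0xd7,0x8e}
query mem[0x0f]=0xd7, mem[0x1e]=0x5e, mem[0x12]=0x68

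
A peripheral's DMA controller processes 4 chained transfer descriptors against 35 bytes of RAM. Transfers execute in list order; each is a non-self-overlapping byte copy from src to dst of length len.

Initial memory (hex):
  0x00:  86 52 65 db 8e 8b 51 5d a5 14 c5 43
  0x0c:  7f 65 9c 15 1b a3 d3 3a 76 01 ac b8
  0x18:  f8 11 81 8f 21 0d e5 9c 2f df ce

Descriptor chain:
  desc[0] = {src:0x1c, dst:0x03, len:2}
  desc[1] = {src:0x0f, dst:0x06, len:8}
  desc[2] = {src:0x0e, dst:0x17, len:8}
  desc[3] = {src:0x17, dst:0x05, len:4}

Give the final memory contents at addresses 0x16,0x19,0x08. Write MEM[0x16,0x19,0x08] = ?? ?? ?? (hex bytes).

  after D0: wrote 2B at 0x03 = 210d
  after D1: wrote 8B at 0x06 = 151ba3d33a7601ac
  after D2: wrote 8B at 0x17 = 9c151ba3d33a7601
  after D3: wrote 4B at 0x05 = 9c151ba3
query mem[0x16]=0xac, mem[0x19]=0x1b, mem[0x08]=0xa3

MEM[0x16,0x19,0x08] = ac 1b a3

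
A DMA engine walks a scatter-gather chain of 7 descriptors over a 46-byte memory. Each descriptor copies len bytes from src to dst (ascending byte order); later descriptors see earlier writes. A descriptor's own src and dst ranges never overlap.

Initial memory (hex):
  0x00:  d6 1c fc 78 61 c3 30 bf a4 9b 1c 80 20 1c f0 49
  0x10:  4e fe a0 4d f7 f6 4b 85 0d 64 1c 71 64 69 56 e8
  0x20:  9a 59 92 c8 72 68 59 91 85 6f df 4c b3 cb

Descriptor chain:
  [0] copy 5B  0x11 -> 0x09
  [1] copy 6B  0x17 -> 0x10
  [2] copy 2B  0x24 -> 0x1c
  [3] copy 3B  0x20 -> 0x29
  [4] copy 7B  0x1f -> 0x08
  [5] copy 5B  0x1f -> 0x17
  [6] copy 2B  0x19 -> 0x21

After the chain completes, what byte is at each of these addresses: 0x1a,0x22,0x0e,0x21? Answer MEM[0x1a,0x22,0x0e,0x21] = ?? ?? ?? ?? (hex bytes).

MEM[0x1a,0x22,0x0e,0x21] = 92 92 68 59

#0 dst[0x09+5] := {0xfe,0xa0,0x4d,0xf7,0xf6}
#1 dst[0x10+6] := {0x85,0x0d,0x64,0x1c,0x71,0x64}
#2 dst[0x1c+2] := {0x72,0x68}
#3 dst[0x29+3] := {0x9a,0x59,0x92}
#4 dst[0x08+7] := {0xe8,0x9a,0x59,0x92,0xc8,0x72,0x68}
#5 dst[0x17+5] := {0xe8,0x9a,0x59,0x92,0xc8}
#6 dst[0x21+2] := {0x59,0x92}
query mem[0x1a]=0x92, mem[0x22]=0x92, mem[0x0e]=0x68, mem[0x21]=0x59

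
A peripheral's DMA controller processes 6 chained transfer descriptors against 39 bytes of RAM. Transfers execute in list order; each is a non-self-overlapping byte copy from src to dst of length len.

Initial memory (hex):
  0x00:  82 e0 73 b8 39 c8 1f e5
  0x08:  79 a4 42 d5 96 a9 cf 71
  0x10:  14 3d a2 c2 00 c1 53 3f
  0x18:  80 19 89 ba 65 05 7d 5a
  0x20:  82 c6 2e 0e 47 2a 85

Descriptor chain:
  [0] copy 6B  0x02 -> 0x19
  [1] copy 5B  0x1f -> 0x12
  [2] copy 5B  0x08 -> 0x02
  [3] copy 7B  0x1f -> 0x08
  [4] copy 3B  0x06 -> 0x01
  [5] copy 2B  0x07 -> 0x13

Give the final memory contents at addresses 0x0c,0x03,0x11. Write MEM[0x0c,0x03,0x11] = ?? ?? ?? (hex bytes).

  after D0: wrote 6B at 0x19 = 73b839c81fe5
  after D1: wrote 5B at 0x12 = 5a82c62e0e
  after D2: wrote 5B at 0x02 = 79a442d596
  after D3: wrote 7B at 0x08 = 5a82c62e0e472a
  after D4: wrote 3B at 0x01 = 96e55a
  after D5: wrote 2B at 0x13 = e55a
query mem[0x0c]=0x0e, mem[0x03]=0x5a, mem[0x11]=0x3d

MEM[0x0c,0x03,0x11] = 0e 5a 3d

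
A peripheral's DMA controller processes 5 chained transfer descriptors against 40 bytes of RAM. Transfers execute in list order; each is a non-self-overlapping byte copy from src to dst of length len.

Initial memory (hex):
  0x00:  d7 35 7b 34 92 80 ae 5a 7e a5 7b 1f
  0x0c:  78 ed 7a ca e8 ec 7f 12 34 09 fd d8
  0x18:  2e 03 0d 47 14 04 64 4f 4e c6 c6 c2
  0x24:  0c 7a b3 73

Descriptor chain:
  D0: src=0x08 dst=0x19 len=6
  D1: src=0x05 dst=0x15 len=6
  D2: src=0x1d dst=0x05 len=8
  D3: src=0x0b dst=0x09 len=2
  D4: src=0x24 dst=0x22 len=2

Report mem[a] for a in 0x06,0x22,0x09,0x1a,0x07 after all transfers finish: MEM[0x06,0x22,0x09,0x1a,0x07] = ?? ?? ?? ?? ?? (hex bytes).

[0] 0x08->0x19 len=6 : 7e a5 7b 1f 78 ed
[1] 0x05->0x15 len=6 : 80 ae 5a 7e a5 7b
[2] 0x1d->0x05 len=8 : 78 ed 4f 4e c6 c6 c2 0c
[3] 0x0b->0x09 len=2 : c2 0c
[4] 0x24->0x22 len=2 : 0c 7a
query mem[0x06]=0xed, mem[0x22]=0x0c, mem[0x09]=0xc2, mem[0x1a]=0x7b, mem[0x07]=0x4f

MEM[0x06,0x22,0x09,0x1a,0x07] = ed 0c c2 7b 4f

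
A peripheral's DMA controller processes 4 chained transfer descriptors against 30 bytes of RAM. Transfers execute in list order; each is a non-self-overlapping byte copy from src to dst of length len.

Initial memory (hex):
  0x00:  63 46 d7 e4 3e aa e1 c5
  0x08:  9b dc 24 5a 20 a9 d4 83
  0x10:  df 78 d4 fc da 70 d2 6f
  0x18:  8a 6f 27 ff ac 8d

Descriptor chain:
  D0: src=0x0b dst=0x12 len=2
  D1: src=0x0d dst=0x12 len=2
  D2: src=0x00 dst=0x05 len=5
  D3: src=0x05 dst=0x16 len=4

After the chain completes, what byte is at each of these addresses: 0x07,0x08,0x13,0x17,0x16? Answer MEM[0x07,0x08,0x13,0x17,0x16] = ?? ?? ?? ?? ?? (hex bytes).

MEM[0x07,0x08,0x13,0x17,0x16] = d7 e4 d4 46 63

  after D0: wrote 2B at 0x12 = 5a20
  after D1: wrote 2B at 0x12 = a9d4
  after D2: wrote 5B at 0x05 = 6346d7e43e
  after D3: wrote 4B at 0x16 = 6346d7e4
query mem[0x07]=0xd7, mem[0x08]=0xe4, mem[0x13]=0xd4, mem[0x17]=0x46, mem[0x16]=0x63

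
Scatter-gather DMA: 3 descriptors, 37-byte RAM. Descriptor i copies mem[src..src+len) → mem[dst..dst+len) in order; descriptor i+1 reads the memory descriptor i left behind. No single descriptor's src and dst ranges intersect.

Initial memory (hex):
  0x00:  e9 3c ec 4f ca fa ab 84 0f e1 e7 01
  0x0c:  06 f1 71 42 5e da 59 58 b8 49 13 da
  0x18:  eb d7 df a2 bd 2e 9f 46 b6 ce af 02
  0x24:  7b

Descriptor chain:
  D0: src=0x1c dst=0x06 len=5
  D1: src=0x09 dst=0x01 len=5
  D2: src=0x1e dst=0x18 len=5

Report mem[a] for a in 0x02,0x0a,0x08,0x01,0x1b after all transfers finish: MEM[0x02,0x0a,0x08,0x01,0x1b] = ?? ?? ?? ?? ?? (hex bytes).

MEM[0x02,0x0a,0x08,0x01,0x1b] = b6 b6 9f 46 ce

#0 dst[0x06+5] := {0xbd,0x2e,0x9f,0x46,0xb6}
#1 dst[0x01+5] := {0x46,0xb6,0x01,0x06,0xf1}
#2 dst[0x18+5] := {0x9f,0x46,0xb6,0xce,0xaf}
query mem[0x02]=0xb6, mem[0x0a]=0xb6, mem[0x08]=0x9f, mem[0x01]=0x46, mem[0x1b]=0xce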